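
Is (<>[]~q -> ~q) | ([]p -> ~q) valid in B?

Yes, valid

Tableau for the negation ~((<>[]~q -> ~q) | ([]p -> ~q)):
1. ~((<>[]~q -> ~q) | ([]p -> ~q)), 0
2. ~(<>[]~q -> ~q), 0   [~|-rule on 1]
3. ~([]p -> ~q), 0   [~|-rule on 1]
4. <>[]~q, 0   [~->-rule on 2]
5. q, 0   [~->-rule on 2]
6. []p, 0   [~->-rule on 3]
7. p, 0   [[]-rule on 6 via 0R0]
8. []~q, 1   [<>-rule on 4: fresh world 1, 0R1]
9. p, 1   [[]-rule on 6 via 0R1]
10. ~q, 0   [[]-rule on 8 via 1R0]
Accessibility: 0R0, 0R1, 1R0, 1R1
Branch closes: q and ~q both at 0.
All branches of the negation close; one closing branch shown above.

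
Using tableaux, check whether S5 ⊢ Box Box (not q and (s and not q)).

Tableau for the negation not Box Box (not q and (s and not q)):
1. not Box Box (not q and (s and not q)), u
2. not Box (not q and (s and not q)), v   [neg-Box-rule on 1: fresh world v, uRv]
3. not (not q and (s and not q)), w   [neg-Box-rule on 2: fresh world w, vRw]
4. not (s and not q), w   [neg-and-rule on 3 (branches; this branch)]
5. q, w   [neg-and-rule on 4 (branches; this branch)]
Accessibility: uRu, uRv, uRw, vRu, vRv, vRw, wRu, wRv, wRw
The negation has an open branch (countermodel exists).

Invalid (countermodel exists)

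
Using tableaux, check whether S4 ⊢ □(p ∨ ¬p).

Valid

Tableau for the negation ¬□(p ∨ ¬p):
1. ¬□(p ∨ ¬p), 0
2. ¬(p ∨ ¬p), 1   [¬□-rule on 1: fresh world 1, 0R1]
3. ¬p, 1   [¬∨-rule on 2]
4. p, 1   [¬∨-rule on 2]
Accessibility: 0R0, 0R1, 1R1
Branch closes: p and ¬p both at 1.
All branches of the negation close; one closing branch shown above.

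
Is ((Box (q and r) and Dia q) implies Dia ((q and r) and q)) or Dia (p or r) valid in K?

Tableau for the negation not (((Box (q and r) and Dia q) implies Dia ((q and r) and q)) or Dia (p or r)):
1. not (((Box (q and r) and Dia q) implies Dia ((q and r) and q)) or Dia (p or r)), 0
2. not ((Box (q and r) and Dia q) implies Dia ((q and r) and q)), 0
3. not Dia (p or r), 0
4. Box (q and r) and Dia q, 0
5. not Dia ((q and r) and q), 0
6. Box (q and r), 0
7. Dia q, 0
8. q, 1
9. not (p or r), 1
10. not p, 1
11. not r, 1
12. not ((q and r) and q), 1
13. q and r, 1
14. r, 1
Accessibility: 0R1
Branch closes: r and not r both at 1.
Every branch of the negation's tableau closes; the branch above is one of them.

Valid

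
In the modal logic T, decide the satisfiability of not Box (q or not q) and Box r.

1. not Box (q or not q) and Box r, u
2. not Box (q or not q), u
3. Box r, u
4. r, u
5. not (q or not q), v
6. not q, v
7. q, v
Accessibility: uRu, uRv, vRv
Branch closes: q and not q both at v.
All branches of the tableau close; one closing branch shown above.

Unsatisfiable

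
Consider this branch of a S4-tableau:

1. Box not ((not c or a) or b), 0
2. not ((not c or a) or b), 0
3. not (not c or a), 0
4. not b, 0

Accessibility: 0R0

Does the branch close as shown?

Not closed

There is no literal clash: for every atom and world, at most one sign appears.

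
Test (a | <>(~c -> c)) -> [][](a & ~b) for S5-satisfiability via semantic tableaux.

1. (a | <>(~c -> c)) -> [][](a & ~b), u
2. [][](a & ~b), u
3. [](a & ~b), u
4. a & ~b, u
5. a, u
6. ~b, u
Accessibility: uRu

Satisfiable (open branch found)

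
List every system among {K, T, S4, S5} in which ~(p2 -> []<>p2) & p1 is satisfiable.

K, T, S4

S5-tableau for the formula:
1. ~(p2 -> []<>p2) & p1, 0
2. ~(p2 -> []<>p2), 0   [&-rule on 1]
3. p1, 0   [&-rule on 1]
4. p2, 0   [~->-rule on 2]
5. ~[]<>p2, 0   [~->-rule on 2]
6. ~<>p2, 1   [~[]-rule on 5: fresh world 1, 0R1]
7. ~p2, 0   [~<>-rule on 6 via 1R0]
Accessibility: 0R0, 0R1, 1R0, 1R1
Branch closes: p2 and ~p2 both at 0.
Every branch closes (one shown): unsatisfiable in S5.
S4-tableau for the formula:
1. ~(p2 -> []<>p2) & p1, 0
2. ~(p2 -> []<>p2), 0   [&-rule on 1]
3. p1, 0   [&-rule on 1]
4. p2, 0   [~->-rule on 2]
5. ~[]<>p2, 0   [~->-rule on 2]
6. ~<>p2, 1   [~[]-rule on 5: fresh world 1, 0R1]
7. ~p2, 1   [~<>-rule on 6 via 1R1]
Accessibility: 0R0, 0R1, 1R1
Complete open branch: satisfiable in S4, hence also in K, T (this S4-model is also a K-model and a T-model).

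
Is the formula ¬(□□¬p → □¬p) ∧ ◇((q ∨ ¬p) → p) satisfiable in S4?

1. ¬(□□¬p → □¬p) ∧ ◇((q ∨ ¬p) → p), 0
2. ¬(□□¬p → □¬p), 0
3. ◇((q ∨ ¬p) → p), 0
4. □□¬p, 0
5. ¬□¬p, 0
6. □¬p, 0
7. ¬p, 0
8. (q ∨ ¬p) → p, 1
9. □¬p, 1
10. ¬p, 1
11. ¬(q ∨ ¬p), 1
12. ¬q, 1
13. p, 1
Accessibility: 0R0, 0R1, 1R1
Branch closes: p and ¬p both at 1.
All branches of the tableau close; one closing branch shown above.

No, unsatisfiable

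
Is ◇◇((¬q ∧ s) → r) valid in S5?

Tableau for the negation ¬◇◇((¬q ∧ s) → r):
1. ¬◇◇((¬q ∧ s) → r), 0
2. ¬◇((¬q ∧ s) → r), 0   [¬◇-rule on 1 via 0R0]
3. ¬((¬q ∧ s) → r), 0   [¬◇-rule on 2 via 0R0]
4. ¬q ∧ s, 0   [¬→-rule on 3]
5. ¬r, 0   [¬→-rule on 3]
6. ¬q, 0   [∧-rule on 4]
7. s, 0   [∧-rule on 4]
Accessibility: 0R0
The negation has an open branch (countermodel exists).

Invalid (countermodel exists)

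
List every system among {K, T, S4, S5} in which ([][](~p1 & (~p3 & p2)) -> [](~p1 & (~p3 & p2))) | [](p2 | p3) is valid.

K-tableau for the negation ~(([][](~p1 & (~p3 & p2)) -> [](~p1 & (~p3 & p2))) | [](p2 | p3)):
1. ~(([][](~p1 & (~p3 & p2)) -> [](~p1 & (~p3 & p2))) | [](p2 | p3)), u
2. ~([][](~p1 & (~p3 & p2)) -> [](~p1 & (~p3 & p2))), u
3. ~[](p2 | p3), u
4. [][](~p1 & (~p3 & p2)), u
5. ~[](~p1 & (~p3 & p2)), u
6. ~(p2 | p3), v
7. ~p2, v
8. ~p3, v
9. [](~p1 & (~p3 & p2)), v
10. ~(~p1 & (~p3 & p2)), w
11. [](~p1 & (~p3 & p2)), w
12. ~(~p3 & p2), w
13. ~p2, w
Accessibility: uRv, uRw
Complete open branch: countermodel on a K-frame, so not valid in K.
T-tableau for the negation ~(([][](~p1 & (~p3 & p2)) -> [](~p1 & (~p3 & p2))) | [](p2 | p3)):
1. ~(([][](~p1 & (~p3 & p2)) -> [](~p1 & (~p3 & p2))) | [](p2 | p3)), u
2. ~([][](~p1 & (~p3 & p2)) -> [](~p1 & (~p3 & p2))), u
3. ~[](p2 | p3), u
4. [][](~p1 & (~p3 & p2)), u
5. ~[](~p1 & (~p3 & p2)), u
6. [](~p1 & (~p3 & p2)), u
7. ~p1 & (~p3 & p2), u
8. ~p1, u
9. ~p3 & p2, u
10. ~p3, u
11. p2, u
12. ~(p2 | p3), v
13. ~p2, v
14. ~p3, v
15. [](~p1 & (~p3 & p2)), v
16. ~p1 & (~p3 & p2), v
17. ~p1, v
18. ~p3 & p2, v
19. p2, v
Accessibility: uRu, uRv, vRv
Branch closes: p2 and ~p2 both at v.
Every branch closes (one shown): valid in T, hence also in S4, S5 (every theorem of T is a theorem of S4 and S5).

T, S4, S5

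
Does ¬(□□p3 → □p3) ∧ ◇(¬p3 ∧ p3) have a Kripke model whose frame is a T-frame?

1. ¬(□□p3 → □p3) ∧ ◇(¬p3 ∧ p3), u
2. ¬(□□p3 → □p3), u
3. ◇(¬p3 ∧ p3), u
4. □□p3, u
5. ¬□p3, u
6. □p3, u
7. p3, u
8. ¬p3 ∧ p3, v
9. ¬p3, v
10. p3, v
Accessibility: uRu, uRv, vRv
Branch closes: p3 and ¬p3 both at v.
(One branch shown.) All branches close.

Unsatisfiable (every branch closes)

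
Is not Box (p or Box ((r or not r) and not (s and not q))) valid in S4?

Tableau for the negation Box (p or Box ((r or not r) and not (s and not q))):
1. Box (p or Box ((r or not r) and not (s and not q))), 0
2. p or Box ((r or not r) and not (s and not q)), 0
3. Box ((r or not r) and not (s and not q)), 0
4. (r or not r) and not (s and not q), 0
5. r or not r, 0
6. not (s and not q), 0
7. not r, 0
8. q, 0
Accessibility: 0R0
The negation has an open branch (countermodel exists).

Not valid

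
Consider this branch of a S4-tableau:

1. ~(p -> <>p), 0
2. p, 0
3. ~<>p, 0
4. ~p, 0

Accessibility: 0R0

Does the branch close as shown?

Yes, closed

Both p and ~p appear at 0.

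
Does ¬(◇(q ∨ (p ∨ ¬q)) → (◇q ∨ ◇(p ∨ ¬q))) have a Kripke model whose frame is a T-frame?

Unsatisfiable

1. ¬(◇(q ∨ (p ∨ ¬q)) → (◇q ∨ ◇(p ∨ ¬q))), w0
2. ◇(q ∨ (p ∨ ¬q)), w0   [¬→-rule on 1]
3. ¬(◇q ∨ ◇(p ∨ ¬q)), w0   [¬→-rule on 1]
4. ¬◇q, w0   [¬∨-rule on 3]
5. ¬◇(p ∨ ¬q), w0   [¬∨-rule on 3]
6. ¬q, w0   [¬◇-rule on 4 via w0Rw0]
7. ¬(p ∨ ¬q), w0   [¬◇-rule on 5 via w0Rw0]
8. ¬p, w0   [¬∨-rule on 7]
9. q, w0   [¬∨-rule on 7]
Accessibility: w0Rw0
Branch closes: q and ¬q both at w0.
(One branch shown.) All branches close.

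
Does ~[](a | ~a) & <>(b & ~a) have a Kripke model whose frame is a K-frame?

No, unsatisfiable

1. ~[](a | ~a) & <>(b & ~a), u
2. ~[](a | ~a), u   [&-rule on 1]
3. <>(b & ~a), u   [&-rule on 1]
4. ~(a | ~a), v   [~[]-rule on 2: fresh world v, uRv]
5. ~a, v   [~|-rule on 4]
6. a, v   [~|-rule on 4]
Accessibility: uRv
Branch closes: a and ~a both at v.
(One branch shown.) All branches close.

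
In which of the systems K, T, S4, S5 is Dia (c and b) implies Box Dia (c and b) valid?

S5

S4-tableau for the negation not (Dia (c and b) implies Box Dia (c and b)):
1. not (Dia (c and b) implies Box Dia (c and b)), w0
2. Dia (c and b), w0   [neg-implies-rule on 1]
3. not Box Dia (c and b), w0   [neg-implies-rule on 1]
4. c and b, w1   [Dia-rule on 2: fresh world w1, w0Rw1]
5. c, w1   [and-rule on 4]
6. b, w1   [and-rule on 4]
7. not Dia (c and b), w2   [neg-Box-rule on 3: fresh world w2, w0Rw2]
8. not (c and b), w2   [neg-Dia-rule on 7 via w2Rw2]
9. not b, w2   [neg-and-rule on 8 (branches; this branch)]
Accessibility: w0Rw0, w0Rw1, w0Rw2, w1Rw1, w2Rw2
Complete open branch: countermodel on an S4-frame, so not valid in S4, nor in K, T (the same frame is also a K-frame and a T-frame).
S5-tableau for the negation not (Dia (c and b) implies Box Dia (c and b)):
1. not (Dia (c and b) implies Box Dia (c and b)), w0
2. Dia (c and b), w0   [neg-implies-rule on 1]
3. not Box Dia (c and b), w0   [neg-implies-rule on 1]
4. c and b, w1   [Dia-rule on 2: fresh world w1, w0Rw1]
5. c, w1   [and-rule on 4]
6. b, w1   [and-rule on 4]
7. not Dia (c and b), w2   [neg-Box-rule on 3: fresh world w2, w0Rw2]
8. not (c and b), w0   [neg-Dia-rule on 7 via w2Rw0]
9. not (c and b), w1   [neg-Dia-rule on 7 via w2Rw1]
10. not (c and b), w2   [neg-Dia-rule on 7 via w2Rw2]
11. not b, w0   [neg-and-rule on 8 (branches; this branch)]
12. not b, w1   [neg-and-rule on 9 (branches; this branch)]
Accessibility: w0Rw0, w0Rw1, w0Rw2, w1Rw0, w1Rw1, w1Rw2, w2Rw0, w2Rw1, w2Rw2
Branch closes: b and not b both at w1.
Every branch closes (one shown): valid in S5.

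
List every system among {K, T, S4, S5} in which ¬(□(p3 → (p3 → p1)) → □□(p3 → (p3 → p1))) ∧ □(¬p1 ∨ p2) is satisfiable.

K, T

S4-tableau for the formula:
1. ¬(□(p3 → (p3 → p1)) → □□(p3 → (p3 → p1))) ∧ □(¬p1 ∨ p2), u
2. ¬(□(p3 → (p3 → p1)) → □□(p3 → (p3 → p1))), u
3. □(¬p1 ∨ p2), u
4. □(p3 → (p3 → p1)), u
5. ¬□□(p3 → (p3 → p1)), u
6. ¬p1 ∨ p2, u
7. p3 → (p3 → p1), u
8. p2, u
9. p3 → p1, u
10. p1, u
11. ¬□(p3 → (p3 → p1)), v
12. ¬p1 ∨ p2, v
13. p3 → (p3 → p1), v
14. p2, v
15. p3 → p1, v
16. p1, v
17. ¬(p3 → (p3 → p1)), w
18. p3, w
19. ¬(p3 → p1), w
20. ¬p1, w
21. ¬p1 ∨ p2, w
22. p3 → (p3 → p1), w
23. p2, w
24. p3 → p1, w
25. p1, w
Accessibility: uRu, uRv, uRw, vRv, vRw, wRw
Branch closes: p1 and ¬p1 both at w.
Every branch closes (one shown): unsatisfiable in S4, hence also in S5 (every S5-frame is an S4-frame).
T-tableau for the formula:
1. ¬(□(p3 → (p3 → p1)) → □□(p3 → (p3 → p1))) ∧ □(¬p1 ∨ p2), u
2. ¬(□(p3 → (p3 → p1)) → □□(p3 → (p3 → p1))), u
3. □(¬p1 ∨ p2), u
4. □(p3 → (p3 → p1)), u
5. ¬□□(p3 → (p3 → p1)), u
6. ¬p1 ∨ p2, u
7. p3 → (p3 → p1), u
8. p2, u
9. p3 → p1, u
10. p1, u
11. ¬□(p3 → (p3 → p1)), v
12. ¬p1 ∨ p2, v
13. p3 → (p3 → p1), v
14. p2, v
15. p3 → p1, v
16. p1, v
17. ¬(p3 → (p3 → p1)), w
18. p3, w
19. ¬(p3 → p1), w
20. ¬p1, w
Accessibility: uRu, uRv, vRv, vRw, wRw
Complete open branch: satisfiable in T, hence also in K (this T-model is also a K-model).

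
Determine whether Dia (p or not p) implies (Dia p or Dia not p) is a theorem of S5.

Yes, valid

Tableau for the negation not (Dia (p or not p) implies (Dia p or Dia not p)):
1. not (Dia (p or not p) implies (Dia p or Dia not p)), w0
2. Dia (p or not p), w0
3. not (Dia p or Dia not p), w0
4. not Dia p, w0
5. not Dia not p, w0
6. not p, w0
7. p, w0
Accessibility: w0Rw0
Branch closes: p and not p both at w0.
All branches of the negation close; one closing branch shown above.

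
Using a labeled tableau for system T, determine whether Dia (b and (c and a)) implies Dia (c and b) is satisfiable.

1. Dia (b and (c and a)) implies Dia (c and b), w0
2. Dia (c and b), w0
3. c and b, w1
4. c, w1
5. b, w1
Accessibility: w0Rw0, w0Rw1, w1Rw1

Yes, satisfiable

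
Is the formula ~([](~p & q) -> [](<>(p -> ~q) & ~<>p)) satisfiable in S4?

1. ~([](~p & q) -> [](<>(p -> ~q) & ~<>p)), w0
2. [](~p & q), w0   [~->-rule on 1]
3. ~[](<>(p -> ~q) & ~<>p), w0   [~->-rule on 1]
4. ~p & q, w0   [[]-rule on 2 via w0Rw0]
5. ~p, w0   [&-rule on 4]
6. q, w0   [&-rule on 4]
7. ~(<>(p -> ~q) & ~<>p), w1   [~[]-rule on 3: fresh world w1, w0Rw1]
8. ~p & q, w1   [[]-rule on 2 via w0Rw1]
9. ~p, w1   [&-rule on 8]
10. q, w1   [&-rule on 8]
11. <>p, w1   [~&-rule on 7 (branches; this branch)]
12. p, w2   [<>-rule on 11: fresh world w2, w1Rw2]
13. ~p & q, w2   [[]-rule on 2 via w0Rw2]
14. ~p, w2   [&-rule on 13]
15. q, w2   [&-rule on 13]
Accessibility: w0Rw0, w0Rw1, w0Rw2, w1Rw1, w1Rw2, w2Rw2
Branch closes: p and ~p both at w2.
Every branch closes; the branch above is one of them.

Unsatisfiable (every branch closes)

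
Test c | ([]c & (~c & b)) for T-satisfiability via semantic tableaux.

1. c | ([]c & (~c & b)), u
2. c, u
Accessibility: uRu

Satisfiable (open branch found)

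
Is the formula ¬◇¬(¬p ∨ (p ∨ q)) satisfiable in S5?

Satisfiable

1. ¬◇¬(¬p ∨ (p ∨ q)), w0
2. ¬p ∨ (p ∨ q), w0
3. p ∨ q, w0
4. q, w0
Accessibility: w0Rw0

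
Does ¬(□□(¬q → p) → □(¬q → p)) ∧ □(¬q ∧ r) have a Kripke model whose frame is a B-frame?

Unsatisfiable

1. ¬(□□(¬q → p) → □(¬q → p)) ∧ □(¬q ∧ r), u
2. ¬(□□(¬q → p) → □(¬q → p)), u
3. □(¬q ∧ r), u
4. □□(¬q → p), u
5. ¬□(¬q → p), u
6. ¬q ∧ r, u
7. ¬q, u
8. r, u
9. □(¬q → p), u
10. ¬q → p, u
11. p, u
12. ¬(¬q → p), v
13. ¬q, v
14. ¬p, v
15. ¬q ∧ r, v
16. r, v
17. □(¬q → p), v
18. ¬q → p, v
19. p, v
Accessibility: uRu, uRv, vRu, vRv
Branch closes: p and ¬p both at v.
(One branch shown.) All branches close.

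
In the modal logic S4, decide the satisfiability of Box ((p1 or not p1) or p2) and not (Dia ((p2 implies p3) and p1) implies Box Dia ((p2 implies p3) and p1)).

Satisfiable (open branch found)

1. Box ((p1 or not p1) or p2) and not (Dia ((p2 implies p3) and p1) implies Box Dia ((p2 implies p3) and p1)), 0
2. Box ((p1 or not p1) or p2), 0
3. not (Dia ((p2 implies p3) and p1) implies Box Dia ((p2 implies p3) and p1)), 0
4. Dia ((p2 implies p3) and p1), 0
5. not Box Dia ((p2 implies p3) and p1), 0
6. (p1 or not p1) or p2, 0
7. p2, 0
8. (p2 implies p3) and p1, 1
9. p2 implies p3, 1
10. p1, 1
11. (p1 or not p1) or p2, 1
12. p3, 1
13. p2, 1
14. not Dia ((p2 implies p3) and p1), 2
15. (p1 or not p1) or p2, 2
16. not ((p2 implies p3) and p1), 2
17. p2, 2
18. not p1, 2
Accessibility: 0R0, 0R1, 0R2, 1R1, 2R2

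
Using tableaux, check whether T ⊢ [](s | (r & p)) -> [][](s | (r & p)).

No, not valid

Tableau for the negation ~([](s | (r & p)) -> [][](s | (r & p))):
1. ~([](s | (r & p)) -> [][](s | (r & p))), u
2. [](s | (r & p)), u
3. ~[][](s | (r & p)), u
4. s | (r & p), u
5. r & p, u
6. r, u
7. p, u
8. ~[](s | (r & p)), v
9. s | (r & p), v
10. r & p, v
11. r, v
12. p, v
13. ~(s | (r & p)), w
14. ~s, w
15. ~(r & p), w
16. ~p, w
Accessibility: uRu, uRv, vRv, vRw, wRw
The negation has an open branch (countermodel exists).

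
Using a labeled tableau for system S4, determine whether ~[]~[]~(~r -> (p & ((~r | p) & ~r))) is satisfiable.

1. ~[]~[]~(~r -> (p & ((~r | p) & ~r))), 0
2. []~(~r -> (p & ((~r | p) & ~r))), 1   [~[]-rule on 1: fresh world 1, 0R1]
3. ~(~r -> (p & ((~r | p) & ~r))), 1   [[]-rule on 2 via 1R1]
4. ~r, 1   [~->-rule on 3]
5. ~(p & ((~r | p) & ~r)), 1   [~->-rule on 3]
6. ~p, 1   [~&-rule on 5 (branches; this branch)]
Accessibility: 0R0, 0R1, 1R1

Yes, satisfiable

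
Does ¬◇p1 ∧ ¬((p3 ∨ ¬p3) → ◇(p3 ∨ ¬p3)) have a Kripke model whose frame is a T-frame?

1. ¬◇p1 ∧ ¬((p3 ∨ ¬p3) → ◇(p3 ∨ ¬p3)), 0
2. ¬◇p1, 0
3. ¬((p3 ∨ ¬p3) → ◇(p3 ∨ ¬p3)), 0
4. p3 ∨ ¬p3, 0
5. ¬◇(p3 ∨ ¬p3), 0
6. ¬p1, 0
7. ¬(p3 ∨ ¬p3), 0
8. ¬p3, 0
9. p3, 0
Accessibility: 0R0
Branch closes: p3 and ¬p3 both at 0.
Every branch closes; the branch above is one of them.

No, unsatisfiable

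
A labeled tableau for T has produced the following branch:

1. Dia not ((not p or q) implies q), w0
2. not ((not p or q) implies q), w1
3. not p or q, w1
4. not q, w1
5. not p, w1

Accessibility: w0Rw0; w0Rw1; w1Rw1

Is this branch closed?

No, open

There is no literal clash: for every atom and world, at most one sign appears.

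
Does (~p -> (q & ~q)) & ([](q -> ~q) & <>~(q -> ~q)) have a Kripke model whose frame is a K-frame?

Unsatisfiable

1. (~p -> (q & ~q)) & ([](q -> ~q) & <>~(q -> ~q)), u
2. ~p -> (q & ~q), u   [&-rule on 1]
3. [](q -> ~q) & <>~(q -> ~q), u   [&-rule on 1]
4. [](q -> ~q), u   [&-rule on 3]
5. <>~(q -> ~q), u   [&-rule on 3]
6. p, u   [->-rule on 2 (branches; this branch)]
7. ~(q -> ~q), v   [<>-rule on 5: fresh world v, uRv]
8. q, v   [~->-rule on 7]
9. q -> ~q, v   [[]-rule on 4 via uRv]
10. ~q, v   [->-rule on 9 (branches; this branch)]
Accessibility: uRv
Branch closes: q and ~q both at v.
Every branch closes; the branch above is one of them.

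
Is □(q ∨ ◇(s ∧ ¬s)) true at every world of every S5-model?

Invalid (countermodel exists)

Tableau for the negation ¬□(q ∨ ◇(s ∧ ¬s)):
1. ¬□(q ∨ ◇(s ∧ ¬s)), w0
2. ¬(q ∨ ◇(s ∧ ¬s)), w1
3. ¬q, w1
4. ¬◇(s ∧ ¬s), w1
5. ¬(s ∧ ¬s), w0
6. ¬(s ∧ ¬s), w1
7. s, w0
8. s, w1
Accessibility: w0Rw0, w0Rw1, w1Rw0, w1Rw1
The negation has an open branch (countermodel exists).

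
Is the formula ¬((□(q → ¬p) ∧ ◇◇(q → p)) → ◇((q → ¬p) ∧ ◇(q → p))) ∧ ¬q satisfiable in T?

No, unsatisfiable

1. ¬((□(q → ¬p) ∧ ◇◇(q → p)) → ◇((q → ¬p) ∧ ◇(q → p))) ∧ ¬q, 0
2. ¬((□(q → ¬p) ∧ ◇◇(q → p)) → ◇((q → ¬p) ∧ ◇(q → p))), 0   [∧-rule on 1]
3. ¬q, 0   [∧-rule on 1]
4. □(q → ¬p) ∧ ◇◇(q → p), 0   [¬→-rule on 2]
5. ¬◇((q → ¬p) ∧ ◇(q → p)), 0   [¬→-rule on 2]
6. □(q → ¬p), 0   [∧-rule on 4]
7. ◇◇(q → p), 0   [∧-rule on 4]
8. ¬((q → ¬p) ∧ ◇(q → p)), 0   [¬◇-rule on 5 via 0R0]
9. q → ¬p, 0   [□-rule on 6 via 0R0]
10. ¬◇(q → p), 0   [¬∧-rule on 8 (branches; this branch)]
11. ¬(q → p), 0   [¬◇-rule on 10 via 0R0]
12. q, 0   [¬→-rule on 11]
13. ¬p, 0   [¬→-rule on 11]
Accessibility: 0R0
Branch closes: q and ¬q both at 0.
(One branch shown.) All branches close.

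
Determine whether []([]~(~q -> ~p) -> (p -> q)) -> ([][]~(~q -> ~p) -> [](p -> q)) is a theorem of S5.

Tableau for the negation ~([]([]~(~q -> ~p) -> (p -> q)) -> ([][]~(~q -> ~p) -> [](p -> q))):
1. ~([]([]~(~q -> ~p) -> (p -> q)) -> ([][]~(~q -> ~p) -> [](p -> q))), w0
2. []([]~(~q -> ~p) -> (p -> q)), w0
3. ~([][]~(~q -> ~p) -> [](p -> q)), w0
4. [][]~(~q -> ~p), w0
5. ~[](p -> q), w0
6. []~(~q -> ~p) -> (p -> q), w0
7. []~(~q -> ~p), w0
8. ~(~q -> ~p), w0
9. ~q, w0
10. p, w0
11. ~[]~(~q -> ~p), w0
12. ~(p -> q), w1
13. p, w1
14. ~q, w1
15. []~(~q -> ~p) -> (p -> q), w1
16. []~(~q -> ~p), w1
17. ~(~q -> ~p), w1
18. ~[]~(~q -> ~p), w1
19. ~q -> ~p, w2
20. []~(~q -> ~p) -> (p -> q), w2
21. []~(~q -> ~p), w2
22. ~(~q -> ~p), w2
23. ~q, w2
24. p, w2
25. ~p, w2
Accessibility: w0Rw0, w0Rw1, w0Rw2, w1Rw0, w1Rw1, w1Rw2, w2Rw0, w2Rw1, w2Rw2
Branch closes: p and ~p both at w2.
All branches of the negation close; one closing branch shown above.

Valid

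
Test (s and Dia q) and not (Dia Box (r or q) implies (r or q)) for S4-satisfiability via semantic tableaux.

1. (s and Dia q) and not (Dia Box (r or q) implies (r or q)), 0
2. s and Dia q, 0
3. not (Dia Box (r or q) implies (r or q)), 0
4. s, 0
5. Dia q, 0
6. Dia Box (r or q), 0
7. not (r or q), 0
8. not r, 0
9. not q, 0
10. q, 1
11. Box (r or q), 2
12. r or q, 2
13. q, 2
Accessibility: 0R0, 0R1, 0R2, 1R1, 2R2

Satisfiable (open branch found)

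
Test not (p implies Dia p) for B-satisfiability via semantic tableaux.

1. not (p implies Dia p), 0
2. p, 0
3. not Dia p, 0
4. not p, 0
Accessibility: 0R0
Branch closes: p and not p both at 0.
(One branch shown.) All branches close.

Unsatisfiable (every branch closes)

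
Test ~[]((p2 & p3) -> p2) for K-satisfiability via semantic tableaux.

1. ~[]((p2 & p3) -> p2), u
2. ~((p2 & p3) -> p2), v
3. p2 & p3, v
4. ~p2, v
5. p2, v
6. p3, v
Accessibility: uRv
Branch closes: p2 and ~p2 both at v.
Every branch closes; the branch above is one of them.

Unsatisfiable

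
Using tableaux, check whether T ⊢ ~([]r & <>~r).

Valid

Tableau for the negation []r & <>~r:
1. []r & <>~r, 0
2. []r, 0
3. <>~r, 0
4. r, 0
5. ~r, 1
6. r, 1
Accessibility: 0R0, 0R1, 1R1
Branch closes: r and ~r both at 1.
Every branch of the negation's tableau closes; the branch above is one of them.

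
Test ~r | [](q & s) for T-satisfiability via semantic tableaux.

1. ~r | [](q & s), w0
2. [](q & s), w0
3. q & s, w0
4. q, w0
5. s, w0
Accessibility: w0Rw0

Yes, satisfiable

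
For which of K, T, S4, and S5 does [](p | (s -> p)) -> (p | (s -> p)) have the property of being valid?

T-tableau for the negation ~([](p | (s -> p)) -> (p | (s -> p))):
1. ~([](p | (s -> p)) -> (p | (s -> p))), 0
2. [](p | (s -> p)), 0
3. ~(p | (s -> p)), 0
4. ~p, 0
5. ~(s -> p), 0
6. s, 0
7. p | (s -> p), 0
8. s -> p, 0
9. p, 0
Accessibility: 0R0
Branch closes: p and ~p both at 0.
Every branch closes (one shown): valid in T, hence also in S4, S5 (every theorem of T is a theorem of S4 and S5).
K-tableau for the negation ~([](p | (s -> p)) -> (p | (s -> p))):
1. ~([](p | (s -> p)) -> (p | (s -> p))), 0
2. [](p | (s -> p)), 0
3. ~(p | (s -> p)), 0
4. ~p, 0
5. ~(s -> p), 0
6. s, 0
Complete open branch: countermodel on a K-frame, so not valid in K.

T, S4, S5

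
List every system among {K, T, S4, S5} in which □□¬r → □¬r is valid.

T, S4, S5

T-tableau for the negation ¬(□□¬r → □¬r):
1. ¬(□□¬r → □¬r), 0
2. □□¬r, 0   [¬→-rule on 1]
3. ¬□¬r, 0   [¬→-rule on 1]
4. □¬r, 0   [□-rule on 2 via 0R0]
5. ¬r, 0   [□-rule on 4 via 0R0]
6. r, 1   [¬□-rule on 3: fresh world 1, 0R1]
7. □¬r, 1   [□-rule on 2 via 0R1]
8. ¬r, 1   [□-rule on 4 via 0R1]
Accessibility: 0R0, 0R1, 1R1
Branch closes: r and ¬r both at 1.
Every branch closes (one shown): valid in T, hence also in S4, S5 (every theorem of T is a theorem of S4 and S5).
K-tableau for the negation ¬(□□¬r → □¬r):
1. ¬(□□¬r → □¬r), 0
2. □□¬r, 0   [¬→-rule on 1]
3. ¬□¬r, 0   [¬→-rule on 1]
4. r, 1   [¬□-rule on 3: fresh world 1, 0R1]
5. □¬r, 1   [□-rule on 2 via 0R1]
Accessibility: 0R1
Complete open branch: countermodel on a K-frame, so not valid in K.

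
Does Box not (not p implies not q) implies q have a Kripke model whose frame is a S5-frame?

1. Box not (not p implies not q) implies q, u
2. q, u   [implies-rule on 1 (branches; this branch)]
Accessibility: uRu

Satisfiable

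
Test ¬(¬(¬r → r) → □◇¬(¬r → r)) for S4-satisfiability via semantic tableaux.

1. ¬(¬(¬r → r) → □◇¬(¬r → r)), w0
2. ¬(¬r → r), w0
3. ¬□◇¬(¬r → r), w0
4. ¬r, w0
5. ¬◇¬(¬r → r), w1
6. ¬r → r, w1
7. r, w1
Accessibility: w0Rw0, w0Rw1, w1Rw1

Satisfiable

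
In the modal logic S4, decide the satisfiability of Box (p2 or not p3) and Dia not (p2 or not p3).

No, unsatisfiable

1. Box (p2 or not p3) and Dia not (p2 or not p3), w0
2. Box (p2 or not p3), w0
3. Dia not (p2 or not p3), w0
4. p2 or not p3, w0
5. not p3, w0
6. not (p2 or not p3), w1
7. not p2, w1
8. p3, w1
9. p2 or not p3, w1
10. not p3, w1
Accessibility: w0Rw0, w0Rw1, w1Rw1
Branch closes: p3 and not p3 both at w1.
All branches of the tableau close; one closing branch shown above.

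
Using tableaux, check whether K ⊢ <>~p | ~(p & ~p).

Tableau for the negation ~(<>~p | ~(p & ~p)):
1. ~(<>~p | ~(p & ~p)), u
2. ~<>~p, u   [~|-rule on 1]
3. p & ~p, u   [~|-rule on 1]
4. p, u   [&-rule on 3]
5. ~p, u   [&-rule on 3]
Branch closes: p and ~p both at u.
All branches of the negation close; one closing branch shown above.

Yes, valid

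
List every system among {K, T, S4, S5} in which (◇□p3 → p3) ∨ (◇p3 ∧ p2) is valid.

S5

S5-tableau for the negation ¬((◇□p3 → p3) ∨ (◇p3 ∧ p2)):
1. ¬((◇□p3 → p3) ∨ (◇p3 ∧ p2)), w0
2. ¬(◇□p3 → p3), w0
3. ¬(◇p3 ∧ p2), w0
4. ◇□p3, w0
5. ¬p3, w0
6. ¬◇p3, w0
7. □p3, w1
8. ¬p3, w1
9. p3, w0
Accessibility: w0Rw0, w0Rw1, w1Rw0, w1Rw1
Branch closes: p3 and ¬p3 both at w0.
Every branch closes (one shown): valid in S5.
S4-tableau for the negation ¬((◇□p3 → p3) ∨ (◇p3 ∧ p2)):
1. ¬((◇□p3 → p3) ∨ (◇p3 ∧ p2)), w0
2. ¬(◇□p3 → p3), w0
3. ¬(◇p3 ∧ p2), w0
4. ◇□p3, w0
5. ¬p3, w0
6. ¬p2, w0
7. □p3, w1
8. p3, w1
Accessibility: w0Rw0, w0Rw1, w1Rw1
Complete open branch: countermodel on an S4-frame, so not valid in S4, nor in K, T (the same frame is also a K-frame and a T-frame).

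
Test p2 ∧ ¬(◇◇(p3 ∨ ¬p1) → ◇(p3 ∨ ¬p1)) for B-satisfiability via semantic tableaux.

1. p2 ∧ ¬(◇◇(p3 ∨ ¬p1) → ◇(p3 ∨ ¬p1)), u
2. p2, u
3. ¬(◇◇(p3 ∨ ¬p1) → ◇(p3 ∨ ¬p1)), u
4. ◇◇(p3 ∨ ¬p1), u
5. ¬◇(p3 ∨ ¬p1), u
6. ¬(p3 ∨ ¬p1), u
7. ¬p3, u
8. p1, u
9. ◇(p3 ∨ ¬p1), v
10. ¬(p3 ∨ ¬p1), v
11. ¬p3, v
12. p1, v
13. p3 ∨ ¬p1, w
14. ¬p1, w
Accessibility: uRu, uRv, vRu, vRv, vRw, wRv, wRw

Satisfiable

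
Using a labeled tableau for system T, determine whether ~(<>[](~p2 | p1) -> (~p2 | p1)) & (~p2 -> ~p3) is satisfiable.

Satisfiable (open branch found)

1. ~(<>[](~p2 | p1) -> (~p2 | p1)) & (~p2 -> ~p3), w0
2. ~(<>[](~p2 | p1) -> (~p2 | p1)), w0   [&-rule on 1]
3. ~p2 -> ~p3, w0   [&-rule on 1]
4. <>[](~p2 | p1), w0   [~->-rule on 2]
5. ~(~p2 | p1), w0   [~->-rule on 2]
6. p2, w0   [~|-rule on 5]
7. ~p1, w0   [~|-rule on 5]
8. ~p3, w0   [->-rule on 3 (branches; this branch)]
9. [](~p2 | p1), w1   [<>-rule on 4: fresh world w1, w0Rw1]
10. ~p2 | p1, w1   [[]-rule on 9 via w1Rw1]
11. p1, w1   [|-rule on 10 (branches; this branch)]
Accessibility: w0Rw0, w0Rw1, w1Rw1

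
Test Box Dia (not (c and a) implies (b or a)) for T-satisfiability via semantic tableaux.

Satisfiable

1. Box Dia (not (c and a) implies (b or a)), w0
2. Dia (not (c and a) implies (b or a)), w0   [Box-rule on 1 via w0Rw0]
3. not (c and a) implies (b or a), w1   [Dia-rule on 2: fresh world w1, w0Rw1]
4. Dia (not (c and a) implies (b or a)), w1   [Box-rule on 1 via w0Rw1]
5. b or a, w1   [implies-rule on 3 (branches; this branch)]
6. a, w1   [or-rule on 5 (branches; this branch)]
7. not (c and a) implies (b or a), w2   [Dia-rule on 4: fresh world w2, w1Rw2]
8. b or a, w2   [implies-rule on 7 (branches; this branch)]
9. a, w2   [or-rule on 8 (branches; this branch)]
Accessibility: w0Rw0, w0Rw1, w1Rw1, w1Rw2, w2Rw2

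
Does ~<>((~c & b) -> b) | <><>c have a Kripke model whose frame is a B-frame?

Yes, satisfiable

1. ~<>((~c & b) -> b) | <><>c, w0
2. <><>c, w0
3. <>c, w1
4. c, w2
Accessibility: w0Rw0, w0Rw1, w1Rw0, w1Rw1, w1Rw2, w2Rw1, w2Rw2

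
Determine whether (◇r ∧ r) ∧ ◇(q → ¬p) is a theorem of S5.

Invalid (countermodel exists)

Tableau for the negation ¬((◇r ∧ r) ∧ ◇(q → ¬p)):
1. ¬((◇r ∧ r) ∧ ◇(q → ¬p)), u
2. ¬◇(q → ¬p), u   [¬∧-rule on 1 (branches; this branch)]
3. ¬(q → ¬p), u   [¬◇-rule on 2 via uRu]
4. q, u   [¬→-rule on 3]
5. p, u   [¬→-rule on 3]
Accessibility: uRu
The negation has an open branch (countermodel exists).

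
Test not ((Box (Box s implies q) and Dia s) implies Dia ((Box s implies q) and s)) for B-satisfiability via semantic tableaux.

No, unsatisfiable

1. not ((Box (Box s implies q) and Dia s) implies Dia ((Box s implies q) and s)), u
2. Box (Box s implies q) and Dia s, u   [neg-implies-rule on 1]
3. not Dia ((Box s implies q) and s), u   [neg-implies-rule on 1]
4. Box (Box s implies q), u   [and-rule on 2]
5. Dia s, u   [and-rule on 2]
6. not ((Box s implies q) and s), u   [neg-Dia-rule on 3 via uRu]
7. Box s implies q, u   [Box-rule on 4 via uRu]
8. not (Box s implies q), u   [neg-and-rule on 6 (branches; this branch)]
9. Box s, u   [neg-implies-rule on 8]
10. not q, u   [neg-implies-rule on 8]
11. s, u   [Box-rule on 9 via uRu]
12. not Box s, u   [implies-rule on 7 (branches; this branch)]
13. s, v   [Dia-rule on 5: fresh world v, uRv]
14. not ((Box s implies q) and s), v   [neg-Dia-rule on 3 via uRv]
15. Box s implies q, v   [Box-rule on 4 via uRv]
16. not (Box s implies q), v   [neg-and-rule on 14 (branches; this branch)]
17. Box s, v   [neg-implies-rule on 16]
18. not q, v   [neg-implies-rule on 16]
19. not Box s, v   [implies-rule on 15 (branches; this branch)]
20. not s, w   [neg-Box-rule on 12: fresh world w, uRw]
21. not ((Box s implies q) and s), w   [neg-Dia-rule on 3 via uRw]
22. Box s implies q, w   [Box-rule on 4 via uRw]
23. s, w   [Box-rule on 9 via uRw]
Accessibility: uRu, uRv, uRw, vRu, vRv, wRu, wRw
Branch closes: s and not s both at w.
Every branch closes; the branch above is one of them.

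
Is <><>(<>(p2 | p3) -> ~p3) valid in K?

Invalid (countermodel exists)

Tableau for the negation ~<><>(<>(p2 | p3) -> ~p3):
1. ~<><>(<>(p2 | p3) -> ~p3), 0
The negation has an open branch (countermodel exists).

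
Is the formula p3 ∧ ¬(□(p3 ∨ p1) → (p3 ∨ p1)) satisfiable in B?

No, unsatisfiable

1. p3 ∧ ¬(□(p3 ∨ p1) → (p3 ∨ p1)), 0
2. p3, 0
3. ¬(□(p3 ∨ p1) → (p3 ∨ p1)), 0
4. □(p3 ∨ p1), 0
5. ¬(p3 ∨ p1), 0
6. ¬p3, 0
7. ¬p1, 0
Accessibility: 0R0
Branch closes: p3 and ¬p3 both at 0.
All branches of the tableau close; one closing branch shown above.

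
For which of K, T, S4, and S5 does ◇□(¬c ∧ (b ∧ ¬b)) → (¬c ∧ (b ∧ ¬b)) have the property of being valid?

T, S4, S5

T-tableau for the negation ¬(◇□(¬c ∧ (b ∧ ¬b)) → (¬c ∧ (b ∧ ¬b))):
1. ¬(◇□(¬c ∧ (b ∧ ¬b)) → (¬c ∧ (b ∧ ¬b))), 0
2. ◇□(¬c ∧ (b ∧ ¬b)), 0
3. ¬(¬c ∧ (b ∧ ¬b)), 0
4. ¬(b ∧ ¬b), 0
5. b, 0
6. □(¬c ∧ (b ∧ ¬b)), 1
7. ¬c ∧ (b ∧ ¬b), 1
8. ¬c, 1
9. b ∧ ¬b, 1
10. b, 1
11. ¬b, 1
Accessibility: 0R0, 0R1, 1R1
Branch closes: b and ¬b both at 1.
Every branch closes (one shown): valid in T, hence also in S4, S5 (every theorem of T is a theorem of S4 and S5).
K-tableau for the negation ¬(◇□(¬c ∧ (b ∧ ¬b)) → (¬c ∧ (b ∧ ¬b))):
1. ¬(◇□(¬c ∧ (b ∧ ¬b)) → (¬c ∧ (b ∧ ¬b))), 0
2. ◇□(¬c ∧ (b ∧ ¬b)), 0
3. ¬(¬c ∧ (b ∧ ¬b)), 0
4. ¬(b ∧ ¬b), 0
5. b, 0
6. □(¬c ∧ (b ∧ ¬b)), 1
Accessibility: 0R1
Complete open branch: countermodel on a K-frame, so not valid in K.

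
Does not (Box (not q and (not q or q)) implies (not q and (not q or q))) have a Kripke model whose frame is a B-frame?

1. not (Box (not q and (not q or q)) implies (not q and (not q or q))), w0
2. Box (not q and (not q or q)), w0
3. not (not q and (not q or q)), w0
4. not q and (not q or q), w0
5. not q, w0
6. not q or q, w0
7. not (not q or q), w0
8. q, w0
Accessibility: w0Rw0
Branch closes: q and not q both at w0.
(One branch shown.) All branches close.

Unsatisfiable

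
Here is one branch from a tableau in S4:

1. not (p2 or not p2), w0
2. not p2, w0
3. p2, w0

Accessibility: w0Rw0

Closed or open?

Both p2 and not p2 appear at w0.

Closed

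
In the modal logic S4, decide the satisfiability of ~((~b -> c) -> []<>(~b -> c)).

1. ~((~b -> c) -> []<>(~b -> c)), w0
2. ~b -> c, w0
3. ~[]<>(~b -> c), w0
4. c, w0
5. ~<>(~b -> c), w1
6. ~(~b -> c), w1
7. ~b, w1
8. ~c, w1
Accessibility: w0Rw0, w0Rw1, w1Rw1

Satisfiable (open branch found)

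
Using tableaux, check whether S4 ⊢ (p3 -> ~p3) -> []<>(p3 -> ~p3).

No, not valid

Tableau for the negation ~((p3 -> ~p3) -> []<>(p3 -> ~p3)):
1. ~((p3 -> ~p3) -> []<>(p3 -> ~p3)), 0
2. p3 -> ~p3, 0   [~->-rule on 1]
3. ~[]<>(p3 -> ~p3), 0   [~->-rule on 1]
4. ~p3, 0   [->-rule on 2 (branches; this branch)]
5. ~<>(p3 -> ~p3), 1   [~[]-rule on 3: fresh world 1, 0R1]
6. ~(p3 -> ~p3), 1   [~<>-rule on 5 via 1R1]
7. p3, 1   [~->-rule on 6]
Accessibility: 0R0, 0R1, 1R1
The negation has an open branch (countermodel exists).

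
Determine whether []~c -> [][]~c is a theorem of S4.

Tableau for the negation ~([]~c -> [][]~c):
1. ~([]~c -> [][]~c), u
2. []~c, u
3. ~[][]~c, u
4. ~c, u
5. ~[]~c, v
6. ~c, v
7. c, w
8. ~c, w
Accessibility: uRu, uRv, uRw, vRv, vRw, wRw
Branch closes: c and ~c both at w.
Every branch of the negation's tableau closes; the branch above is one of them.

Yes, valid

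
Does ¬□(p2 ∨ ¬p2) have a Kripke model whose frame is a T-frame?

1. ¬□(p2 ∨ ¬p2), w0
2. ¬(p2 ∨ ¬p2), w1   [¬□-rule on 1: fresh world w1, w0Rw1]
3. ¬p2, w1   [¬∨-rule on 2]
4. p2, w1   [¬∨-rule on 2]
Accessibility: w0Rw0, w0Rw1, w1Rw1
Branch closes: p2 and ¬p2 both at w1.
All branches of the tableau close; one closing branch shown above.

Unsatisfiable (every branch closes)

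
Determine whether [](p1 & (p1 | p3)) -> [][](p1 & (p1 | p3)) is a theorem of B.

Not valid

Tableau for the negation ~([](p1 & (p1 | p3)) -> [][](p1 & (p1 | p3))):
1. ~([](p1 & (p1 | p3)) -> [][](p1 & (p1 | p3))), u
2. [](p1 & (p1 | p3)), u
3. ~[][](p1 & (p1 | p3)), u
4. p1 & (p1 | p3), u
5. p1, u
6. p1 | p3, u
7. p3, u
8. ~[](p1 & (p1 | p3)), v
9. p1 & (p1 | p3), v
10. p1, v
11. p1 | p3, v
12. p3, v
13. ~(p1 & (p1 | p3)), w
14. ~(p1 | p3), w
15. ~p1, w
16. ~p3, w
Accessibility: uRu, uRv, vRu, vRv, vRw, wRv, wRw
The negation has an open branch (countermodel exists).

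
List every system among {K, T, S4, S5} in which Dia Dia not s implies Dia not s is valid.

S4, S5

S4-tableau for the negation not (Dia Dia not s implies Dia not s):
1. not (Dia Dia not s implies Dia not s), u
2. Dia Dia not s, u
3. not Dia not s, u
4. s, u
5. Dia not s, v
6. s, v
7. not s, w
8. s, w
Accessibility: uRu, uRv, uRw, vRv, vRw, wRw
Branch closes: s and not s both at w.
Every branch closes (one shown): valid in S4, hence also in S5 (every theorem of S4 is a theorem of S5).
T-tableau for the negation not (Dia Dia not s implies Dia not s):
1. not (Dia Dia not s implies Dia not s), u
2. Dia Dia not s, u
3. not Dia not s, u
4. s, u
5. Dia not s, v
6. s, v
7. not s, w
Accessibility: uRu, uRv, vRv, vRw, wRw
Complete open branch: countermodel on a T-frame, so not valid in T, nor in K (the same frame is also a K-frame).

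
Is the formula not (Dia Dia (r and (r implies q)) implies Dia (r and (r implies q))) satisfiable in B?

Satisfiable (open branch found)

1. not (Dia Dia (r and (r implies q)) implies Dia (r and (r implies q))), u
2. Dia Dia (r and (r implies q)), u
3. not Dia (r and (r implies q)), u
4. not (r and (r implies q)), u
5. not (r implies q), u
6. r, u
7. not q, u
8. Dia (r and (r implies q)), v
9. not (r and (r implies q)), v
10. not (r implies q), v
11. r, v
12. not q, v
13. r and (r implies q), w
14. r, w
15. r implies q, w
16. q, w
Accessibility: uRu, uRv, vRu, vRv, vRw, wRv, wRw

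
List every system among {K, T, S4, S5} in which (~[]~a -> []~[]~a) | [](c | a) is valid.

S5

S4-tableau for the negation ~((~[]~a -> []~[]~a) | [](c | a)):
1. ~((~[]~a -> []~[]~a) | [](c | a)), w0
2. ~(~[]~a -> []~[]~a), w0   [~|-rule on 1]
3. ~[](c | a), w0   [~|-rule on 1]
4. ~[]~a, w0   [~->-rule on 2]
5. ~[]~[]~a, w0   [~->-rule on 2]
6. ~(c | a), w1   [~[]-rule on 3: fresh world w1, w0Rw1]
7. ~c, w1   [~|-rule on 6]
8. ~a, w1   [~|-rule on 6]
9. a, w2   [~[]-rule on 4: fresh world w2, w0Rw2]
10. []~a, w3   [~[]-rule on 5: fresh world w3, w0Rw3]
11. ~a, w3   [[]-rule on 10 via w3Rw3]
Accessibility: w0Rw0, w0Rw1, w0Rw2, w0Rw3, w1Rw1, w2Rw2, w3Rw3
Complete open branch: countermodel on an S4-frame, so not valid in S4, nor in K, T (the same frame is also a K-frame and a T-frame).
S5-tableau for the negation ~((~[]~a -> []~[]~a) | [](c | a)):
1. ~((~[]~a -> []~[]~a) | [](c | a)), w0
2. ~(~[]~a -> []~[]~a), w0   [~|-rule on 1]
3. ~[](c | a), w0   [~|-rule on 1]
4. ~[]~a, w0   [~->-rule on 2]
5. ~[]~[]~a, w0   [~->-rule on 2]
6. ~(c | a), w1   [~[]-rule on 3: fresh world w1, w0Rw1]
7. ~c, w1   [~|-rule on 6]
8. ~a, w1   [~|-rule on 6]
9. a, w2   [~[]-rule on 4: fresh world w2, w0Rw2]
10. []~a, w3   [~[]-rule on 5: fresh world w3, w0Rw3]
11. ~a, w0   [[]-rule on 10 via w3Rw0]
12. ~a, w2   [[]-rule on 10 via w3Rw2]
Accessibility: w0Rw0, w0Rw1, w0Rw2, w0Rw3, w1Rw0, w1Rw1, w1Rw2, w1Rw3, w2Rw0, w2Rw1, w2Rw2, w2Rw3, w3Rw0, w3Rw1, w3Rw2, w3Rw3
Branch closes: a and ~a both at w2.
Every branch closes (one shown): valid in S5.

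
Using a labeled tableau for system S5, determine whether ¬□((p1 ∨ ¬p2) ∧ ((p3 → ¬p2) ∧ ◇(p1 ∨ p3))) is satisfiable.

Satisfiable (open branch found)

1. ¬□((p1 ∨ ¬p2) ∧ ((p3 → ¬p2) ∧ ◇(p1 ∨ p3))), w0
2. ¬((p1 ∨ ¬p2) ∧ ((p3 → ¬p2) ∧ ◇(p1 ∨ p3))), w1
3. ¬((p3 → ¬p2) ∧ ◇(p1 ∨ p3)), w1
4. ¬◇(p1 ∨ p3), w1
5. ¬(p1 ∨ p3), w0
6. ¬p1, w0
7. ¬p3, w0
8. ¬(p1 ∨ p3), w1
9. ¬p1, w1
10. ¬p3, w1
Accessibility: w0Rw0, w0Rw1, w1Rw0, w1Rw1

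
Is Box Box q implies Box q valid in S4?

Yes, valid

Tableau for the negation not (Box Box q implies Box q):
1. not (Box Box q implies Box q), u
2. Box Box q, u   [neg-implies-rule on 1]
3. not Box q, u   [neg-implies-rule on 1]
4. Box q, u   [Box-rule on 2 via uRu]
5. q, u   [Box-rule on 4 via uRu]
6. not q, v   [neg-Box-rule on 3: fresh world v, uRv]
7. Box q, v   [Box-rule on 2 via uRv]
8. q, v   [Box-rule on 4 via uRv]
Accessibility: uRu, uRv, vRv
Branch closes: q and not q both at v.
Every branch of the negation's tableau closes; the branch above is one of them.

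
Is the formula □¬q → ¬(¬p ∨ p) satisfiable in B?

1. □¬q → ¬(¬p ∨ p), 0
2. ¬□¬q, 0
3. q, 1
Accessibility: 0R0, 0R1, 1R0, 1R1

Satisfiable (open branch found)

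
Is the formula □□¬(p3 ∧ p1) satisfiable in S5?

1. □□¬(p3 ∧ p1), 0
2. □¬(p3 ∧ p1), 0   [□-rule on 1 via 0R0]
3. ¬(p3 ∧ p1), 0   [□-rule on 2 via 0R0]
4. ¬p1, 0   [¬∧-rule on 3 (branches; this branch)]
Accessibility: 0R0

Satisfiable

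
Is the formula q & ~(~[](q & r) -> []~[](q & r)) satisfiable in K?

1. q & ~(~[](q & r) -> []~[](q & r)), w0
2. q, w0   [&-rule on 1]
3. ~(~[](q & r) -> []~[](q & r)), w0   [&-rule on 1]
4. ~[](q & r), w0   [~->-rule on 3]
5. ~[]~[](q & r), w0   [~->-rule on 3]
6. ~(q & r), w1   [~[]-rule on 4: fresh world w1, w0Rw1]
7. ~r, w1   [~&-rule on 6 (branches; this branch)]
8. [](q & r), w2   [~[]-rule on 5: fresh world w2, w0Rw2]
Accessibility: w0Rw1, w0Rw2

Satisfiable (open branch found)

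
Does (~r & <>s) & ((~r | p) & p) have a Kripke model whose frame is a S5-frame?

1. (~r & <>s) & ((~r | p) & p), w0
2. ~r & <>s, w0
3. (~r | p) & p, w0
4. ~r, w0
5. <>s, w0
6. ~r | p, w0
7. p, w0
8. s, w1
Accessibility: w0Rw0, w0Rw1, w1Rw0, w1Rw1

Satisfiable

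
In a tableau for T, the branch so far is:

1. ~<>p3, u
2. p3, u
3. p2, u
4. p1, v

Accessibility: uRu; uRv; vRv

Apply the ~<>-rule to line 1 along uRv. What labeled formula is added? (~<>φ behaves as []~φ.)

~p3, v

~<>φ behaves as []~φ: propagate the negated body to each accessible world.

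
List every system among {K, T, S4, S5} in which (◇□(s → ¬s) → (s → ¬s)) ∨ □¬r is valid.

S5

S4-tableau for the negation ¬((◇□(s → ¬s) → (s → ¬s)) ∨ □¬r):
1. ¬((◇□(s → ¬s) → (s → ¬s)) ∨ □¬r), w0
2. ¬(◇□(s → ¬s) → (s → ¬s)), w0
3. ¬□¬r, w0
4. ◇□(s → ¬s), w0
5. ¬(s → ¬s), w0
6. s, w0
7. r, w1
8. □(s → ¬s), w2
9. s → ¬s, w2
10. ¬s, w2
Accessibility: w0Rw0, w0Rw1, w0Rw2, w1Rw1, w2Rw2
Complete open branch: countermodel on an S4-frame, so not valid in S4, nor in K, T (the same frame is also a K-frame and a T-frame).
S5-tableau for the negation ¬((◇□(s → ¬s) → (s → ¬s)) ∨ □¬r):
1. ¬((◇□(s → ¬s) → (s → ¬s)) ∨ □¬r), w0
2. ¬(◇□(s → ¬s) → (s → ¬s)), w0
3. ¬□¬r, w0
4. ◇□(s → ¬s), w0
5. ¬(s → ¬s), w0
6. s, w0
7. r, w1
8. □(s → ¬s), w2
9. s → ¬s, w0
10. s → ¬s, w1
11. s → ¬s, w2
12. ¬s, w0
Accessibility: w0Rw0, w0Rw1, w0Rw2, w1Rw0, w1Rw1, w1Rw2, w2Rw0, w2Rw1, w2Rw2
Branch closes: s and ¬s both at w0.
Every branch closes (one shown): valid in S5.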